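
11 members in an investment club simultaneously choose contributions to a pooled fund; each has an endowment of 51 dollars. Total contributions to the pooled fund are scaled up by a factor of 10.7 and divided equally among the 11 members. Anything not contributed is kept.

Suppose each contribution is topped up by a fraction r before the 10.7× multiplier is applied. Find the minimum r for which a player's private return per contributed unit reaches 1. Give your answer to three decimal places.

With matching at rate r, one contributed unit becomes (1 + r) in the pooled fund and returns 10.7 × (1 + r) / 11 to the contributor.
Setting this equal to 1: 1 + r = 11/10.7 = 1.0280.
So the minimum matching rate is r = 1.0280 − 1 = 0.028.

0.028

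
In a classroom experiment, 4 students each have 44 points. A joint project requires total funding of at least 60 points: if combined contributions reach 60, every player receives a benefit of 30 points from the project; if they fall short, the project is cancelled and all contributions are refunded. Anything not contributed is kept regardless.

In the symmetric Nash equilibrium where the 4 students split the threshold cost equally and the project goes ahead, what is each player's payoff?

Equal share of the threshold: 60/4 = 15.
At this profile no one gains by cutting their contribution: any cut drops the total below 60, the project is cancelled, contributions are refunded, and the deviator ends with 44, which is less than 44 − 15 + 30 = 59. Contributing more than 15 just wastes the excess. So contributing exactly 15 is a best response.
Each player's payoff: 44 − 15 + 30 = 59.

59 points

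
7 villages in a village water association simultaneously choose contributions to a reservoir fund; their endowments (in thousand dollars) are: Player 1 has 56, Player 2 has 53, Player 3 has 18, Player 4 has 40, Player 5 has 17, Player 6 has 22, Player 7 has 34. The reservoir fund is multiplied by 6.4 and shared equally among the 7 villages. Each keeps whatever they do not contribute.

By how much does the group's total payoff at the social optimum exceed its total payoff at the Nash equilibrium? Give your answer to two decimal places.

1296.00 thousand dollars

The private return per contributed unit is 6.4/7 = 0.9143 < 1 for every player regardless of endowment, so the Nash equilibrium is zero contribution and the group total is Σ E_j = 56 + 53 + 18 + 40 + 17 + 22 + 34 = 240.
Each contributed unit returns 6.400 to the group, so the social optimum is full contribution by everyone: group total = 6.400 × 240 = 1536.00.
Efficiency loss = (6.400 − 1) × 240 = 1296.00.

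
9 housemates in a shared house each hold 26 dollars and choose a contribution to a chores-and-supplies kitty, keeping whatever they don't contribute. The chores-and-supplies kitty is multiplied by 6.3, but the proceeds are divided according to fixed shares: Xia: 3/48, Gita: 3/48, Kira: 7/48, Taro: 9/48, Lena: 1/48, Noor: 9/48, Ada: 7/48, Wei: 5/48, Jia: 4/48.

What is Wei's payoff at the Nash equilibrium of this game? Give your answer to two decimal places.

Each unit j contributes comes back to j as 6.3 × (j's share), so j prefers to contribute only if that share exceeds 1/6.3 = 0.1587; otherwise keeping the unit dominates.
Taro and Noor are above the threshold, contributing 26 each; the remaining 7 contribute 0. Total contributed: 52.
Wei keeps 26 and receives 6.3 × 52 × 5/48 = 34.13 from the chores-and-supplies kitty, for a payoff of 60.13.

60.13 dollars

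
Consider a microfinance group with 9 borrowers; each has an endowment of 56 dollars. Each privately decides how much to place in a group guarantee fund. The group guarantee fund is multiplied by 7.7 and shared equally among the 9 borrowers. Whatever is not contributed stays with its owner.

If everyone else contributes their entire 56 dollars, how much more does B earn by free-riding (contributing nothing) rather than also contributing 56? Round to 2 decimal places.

Switching from a contribution of 56 to 0 lets B keep an extra 56 dollars, but lowers the group guarantee fund by 56, which costs B their own share of that drop: 7.7/9 × 56 = 47.91.
Net gain = 56 − 47.91 = 8.09. The private return per contributed unit (0.8556) is below 1, so free-riding is indeed the best response regardless of what the others do.

8.09 dollars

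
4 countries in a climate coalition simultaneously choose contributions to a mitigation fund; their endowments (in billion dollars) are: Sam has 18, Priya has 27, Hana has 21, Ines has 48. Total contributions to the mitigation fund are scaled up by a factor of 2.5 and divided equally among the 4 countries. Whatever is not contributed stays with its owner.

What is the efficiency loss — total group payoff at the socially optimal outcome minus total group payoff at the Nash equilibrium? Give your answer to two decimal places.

The private return per contributed unit is 2.5/4 = 0.6250 < 1 for every player regardless of endowment, so the Nash equilibrium is zero contribution and the group total is Σ E_j = 18 + 27 + 21 + 48 = 114.
Each contributed unit returns 2.500 to the group, so the social optimum is full contribution by everyone: group total = 2.500 × 114 = 285.00.
Efficiency loss = (2.500 − 1) × 114 = 171.00.

171.00 billion dollars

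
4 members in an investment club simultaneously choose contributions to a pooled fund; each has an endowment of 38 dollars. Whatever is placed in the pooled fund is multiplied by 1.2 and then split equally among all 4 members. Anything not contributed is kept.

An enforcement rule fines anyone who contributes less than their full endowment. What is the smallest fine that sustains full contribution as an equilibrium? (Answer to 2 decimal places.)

26.60 dollars

Given the others contribute fully, the best deviation is to contribute 0 (any partial contribution still incurs the fine and gives up units whose private return 0.3000 is below 1).
Deviating from 38 to 0 saves 38 dollars but forfeits the deviator's share of the drop in the pooled fund: 1.2/4 × 38 = 11.40.
So the deviation gain is 38 − 11.40 = 26.60, and the fine must be at least 26.60 dollars to wipe it out.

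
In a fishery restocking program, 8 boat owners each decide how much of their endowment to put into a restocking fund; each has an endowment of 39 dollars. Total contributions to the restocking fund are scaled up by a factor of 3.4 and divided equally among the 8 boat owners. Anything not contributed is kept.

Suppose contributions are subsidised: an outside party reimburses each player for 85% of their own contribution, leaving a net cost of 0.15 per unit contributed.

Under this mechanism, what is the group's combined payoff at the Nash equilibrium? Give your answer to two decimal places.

With the mechanism, a contributed unit returns (3.4/8) / 0.15 = 2.8333 per unit of net cost to the contributor — now above 1 — so contributing fully is weakly dominant for every player.
At the Nash equilibrium everyone contributes 39. Group total payoff = 8 × (39 × 0.85 + 3.4 × 39) = 1326.00.

1326.00 dollars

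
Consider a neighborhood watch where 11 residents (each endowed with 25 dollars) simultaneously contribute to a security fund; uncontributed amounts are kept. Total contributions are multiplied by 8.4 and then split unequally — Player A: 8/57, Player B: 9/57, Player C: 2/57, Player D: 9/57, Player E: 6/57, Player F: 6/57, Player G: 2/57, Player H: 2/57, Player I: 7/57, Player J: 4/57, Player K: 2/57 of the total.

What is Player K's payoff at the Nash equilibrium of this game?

54.47 dollars

For player j, contributing a unit is worthwhile iff 8.4 × (j's share) ≥ 1, i.e. iff j's share is at least 0.1190.
Player A, Player B, Player D and Player I clear that bar, contributing 25 each; the remaining 7 contribute 0. Total contributed: 100.
Player K keeps 25 and receives 8.4 × 100 × 2/57 = 29.47 from the security fund, for a payoff of 54.47.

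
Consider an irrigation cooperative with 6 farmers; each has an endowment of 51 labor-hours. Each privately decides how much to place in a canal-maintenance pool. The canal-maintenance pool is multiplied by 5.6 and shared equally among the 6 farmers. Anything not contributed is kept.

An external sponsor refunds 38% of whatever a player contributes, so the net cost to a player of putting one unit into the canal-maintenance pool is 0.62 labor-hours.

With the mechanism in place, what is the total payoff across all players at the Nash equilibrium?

With the mechanism, a contributed unit returns (5.6/6) / 0.62 = 1.5054 per unit of net cost to the contributor — now above 1 — so contributing fully is weakly dominant for every player.
So the Nash equilibrium is full contribution by all 6; the group earns 6 × (51 × 0.38 + 5.6 × 51) = 1829.88.

1829.88 labor-hours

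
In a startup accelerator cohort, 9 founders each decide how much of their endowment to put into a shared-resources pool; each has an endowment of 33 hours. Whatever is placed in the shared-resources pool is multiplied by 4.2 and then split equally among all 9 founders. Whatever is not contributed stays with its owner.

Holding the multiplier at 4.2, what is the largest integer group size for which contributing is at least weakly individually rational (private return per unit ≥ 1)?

Private return per unit is 4.2/(group size), which is ≥ 1 whenever the group size is ≤ 4.2.
The largest such integer is 4.

4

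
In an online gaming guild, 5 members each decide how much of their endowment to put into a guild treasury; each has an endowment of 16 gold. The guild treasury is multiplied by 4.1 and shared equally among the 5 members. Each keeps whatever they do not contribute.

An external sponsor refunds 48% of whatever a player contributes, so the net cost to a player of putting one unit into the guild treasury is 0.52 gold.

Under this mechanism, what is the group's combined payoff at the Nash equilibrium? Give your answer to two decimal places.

366.40 gold

Under the mechanism each unit contributed yields (4.1/5) / 0.52 = 1.5769 back to its contributor per unit of net cost, which exceeds 1, making full contribution the dominant choice for everyone.
So the Nash equilibrium is full contribution by all 5; the group earns 5 × (16 × 0.48 + 4.1 × 16) = 366.40.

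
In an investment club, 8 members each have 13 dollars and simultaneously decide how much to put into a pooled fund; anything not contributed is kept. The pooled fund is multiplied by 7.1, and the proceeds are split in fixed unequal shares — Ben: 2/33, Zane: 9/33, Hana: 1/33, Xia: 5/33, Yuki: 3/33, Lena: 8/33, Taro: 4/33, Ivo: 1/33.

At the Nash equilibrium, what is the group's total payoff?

341.90 dollars

For player j, contributing a unit is worthwhile iff 7.1 × (j's share) ≥ 1, i.e. iff j's share is at least 0.1408.
The shares above 0.1408 belong to Zane, Xia and Lena, contributing 13 each; the remaining 5 contribute 0. Total contributed: 39.
The pooled fund pays out 7.1 × 39 = 276.90 in total (split across the unequal shares, but the aggregate is all that matters for the group sum).
The 5 free-riders keep 13 each, adding 65. Group total = 65 + 276.90 = 341.90.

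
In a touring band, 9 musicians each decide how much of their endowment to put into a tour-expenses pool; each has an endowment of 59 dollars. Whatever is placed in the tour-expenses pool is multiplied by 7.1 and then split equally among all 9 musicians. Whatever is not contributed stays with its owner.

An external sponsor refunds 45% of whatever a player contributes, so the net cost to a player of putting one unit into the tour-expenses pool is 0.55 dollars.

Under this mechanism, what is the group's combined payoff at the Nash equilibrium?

With the mechanism, a contributed unit returns (7.1/9) / 0.55 = 1.4343 per unit of net cost to the contributor — now above 1 — so contributing fully is weakly dominant for every player.
At the Nash equilibrium everyone contributes 59. Group total payoff = 9 × (59 × 0.45 + 7.1 × 59) = 4009.05.

4009.05 dollars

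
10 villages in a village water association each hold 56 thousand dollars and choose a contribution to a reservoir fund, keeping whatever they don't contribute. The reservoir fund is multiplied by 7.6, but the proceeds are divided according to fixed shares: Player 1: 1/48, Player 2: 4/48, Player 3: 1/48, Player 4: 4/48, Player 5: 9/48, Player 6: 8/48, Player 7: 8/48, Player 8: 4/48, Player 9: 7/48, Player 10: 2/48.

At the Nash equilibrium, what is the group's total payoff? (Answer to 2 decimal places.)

2038.40 thousand dollars

Player j's private return per contributed unit is 7.6 × (j's share). Contributing is weakly dominant for j when that share is at least 1/7.6 = 0.1316, and contributing 0 is dominant otherwise.
Player 5, Player 6, Player 7 and Player 9 are above the threshold, contributing 56 each; the remaining 6 contribute 0. Total contributed: 224.
The reservoir fund pays out 7.6 × 224 = 1702.40 in total (split across the unequal shares, but the aggregate is all that matters for the group sum).
The 6 free-riders keep 56 each, adding 336. Group total = 336 + 1702.40 = 2038.40.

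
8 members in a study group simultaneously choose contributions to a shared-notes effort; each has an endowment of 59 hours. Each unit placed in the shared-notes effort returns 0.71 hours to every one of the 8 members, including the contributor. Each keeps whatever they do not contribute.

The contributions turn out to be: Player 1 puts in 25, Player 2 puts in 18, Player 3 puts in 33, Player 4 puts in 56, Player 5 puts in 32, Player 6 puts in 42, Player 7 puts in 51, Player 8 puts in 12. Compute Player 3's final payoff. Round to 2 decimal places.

Total contributed: 25 + 18 + 33 + 56 + 32 + 42 + 51 + 12 = 269.
Each receives 0.71 × 269 = 190.99 from the shared-notes effort.
Player 3 keeps 59 − 33 = 26, so Player 3's payoff is 26 + 190.99 = 216.99.

216.99 hours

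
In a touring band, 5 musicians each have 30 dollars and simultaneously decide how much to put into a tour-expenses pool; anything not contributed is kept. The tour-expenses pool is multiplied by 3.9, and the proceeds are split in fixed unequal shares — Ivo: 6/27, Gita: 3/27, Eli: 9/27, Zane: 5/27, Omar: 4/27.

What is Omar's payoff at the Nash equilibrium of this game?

47.33 dollars

For player j, contributing a unit is worthwhile iff 3.9 × (j's share) ≥ 1, i.e. iff j's share is at least 0.2564.
The only share above 0.2564 is Eli's 9/27, contributing 30; the remaining 4 contribute 0. Total contributed: 30.
Omar keeps 30 and receives 3.9 × 30 × 4/27 = 17.33 from the tour-expenses pool, for a payoff of 47.33.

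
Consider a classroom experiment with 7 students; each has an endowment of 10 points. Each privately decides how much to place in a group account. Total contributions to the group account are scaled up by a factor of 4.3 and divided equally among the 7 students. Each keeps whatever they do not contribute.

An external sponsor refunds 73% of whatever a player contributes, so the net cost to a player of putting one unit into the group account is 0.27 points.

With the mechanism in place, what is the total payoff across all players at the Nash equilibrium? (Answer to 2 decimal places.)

352.10 points

Under the mechanism each unit contributed yields (4.3/7) / 0.27 = 2.2751 back to its contributor per unit of net cost, which exceeds 1, making full contribution the dominant choice for everyone.
At the Nash equilibrium everyone contributes 10. Group total payoff = 7 × (10 × 0.73 + 4.3 × 10) = 352.10.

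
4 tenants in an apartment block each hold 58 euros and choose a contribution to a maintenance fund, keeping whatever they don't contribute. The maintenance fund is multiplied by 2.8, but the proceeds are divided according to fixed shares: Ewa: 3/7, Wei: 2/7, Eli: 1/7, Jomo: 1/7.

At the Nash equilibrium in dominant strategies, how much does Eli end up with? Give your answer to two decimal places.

A player with share s gets back 2.8·s per unit contributed, so full contribution is dominant for anyone with s > 1/2.8 = 0.3571 and zero contribution is dominant for anyone below.
Only Ewa (3/7) clears that bar, contributing 58; the remaining 3 contribute 0. Total contributed: 58.
Eli keeps 58 and receives 2.8 × 58 × 1/7 = 23.20 from the maintenance fund, for a payoff of 81.20.

81.20 euros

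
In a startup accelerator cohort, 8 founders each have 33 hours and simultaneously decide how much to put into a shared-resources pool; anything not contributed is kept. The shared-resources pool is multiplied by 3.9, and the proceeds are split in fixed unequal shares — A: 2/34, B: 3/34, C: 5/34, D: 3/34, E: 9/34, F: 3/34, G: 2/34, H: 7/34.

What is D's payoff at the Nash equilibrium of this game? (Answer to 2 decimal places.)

For player j, contributing a unit is worthwhile iff 3.9 × (j's share) ≥ 1, i.e. iff j's share is at least 0.2564.
The only share above 0.2564 is E's 9/34, contributing 33; the remaining 7 contribute 0. Total contributed: 33.
D keeps 33 and receives 3.9 × 33 × 3/34 = 11.36 from the shared-resources pool, for a payoff of 44.36.

44.36 hours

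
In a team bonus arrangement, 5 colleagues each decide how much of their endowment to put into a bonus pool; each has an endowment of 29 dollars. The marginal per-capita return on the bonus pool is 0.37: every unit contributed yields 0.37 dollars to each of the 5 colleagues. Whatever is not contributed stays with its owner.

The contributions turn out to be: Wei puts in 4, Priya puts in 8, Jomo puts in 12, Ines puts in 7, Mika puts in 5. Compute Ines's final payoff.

35.32 dollars

Total contributed: 4 + 8 + 12 + 7 + 5 = 36.
Each receives 0.37 × 36 = 13.32 from the bonus pool.
Ines keeps 29 − 7 = 22, so Ines's payoff is 22 + 13.32 = 35.32.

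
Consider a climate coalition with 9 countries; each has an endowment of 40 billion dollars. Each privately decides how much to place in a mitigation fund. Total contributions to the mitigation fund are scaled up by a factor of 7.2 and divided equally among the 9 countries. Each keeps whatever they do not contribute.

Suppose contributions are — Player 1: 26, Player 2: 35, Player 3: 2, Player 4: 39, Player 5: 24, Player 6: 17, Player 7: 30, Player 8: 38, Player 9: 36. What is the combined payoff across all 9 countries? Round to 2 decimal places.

1891.40 billion dollars

Total contributed: 26 + 35 + 2 + 39 + 24 + 17 + 30 + 38 + 36 = 247; total kept: 9 × 40 − 247 = 113.
The mitigation fund pays out 7.2 × 247 = 1778.40 in aggregate.
Group total = 113 + 1778.40 = 1891.40.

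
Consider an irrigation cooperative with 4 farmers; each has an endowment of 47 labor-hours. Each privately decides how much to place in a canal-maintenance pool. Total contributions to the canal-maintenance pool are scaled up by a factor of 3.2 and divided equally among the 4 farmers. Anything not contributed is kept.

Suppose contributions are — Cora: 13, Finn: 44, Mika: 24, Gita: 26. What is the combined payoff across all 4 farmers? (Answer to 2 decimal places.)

423.40 labor-hours

Total contributed: 13 + 44 + 24 + 26 = 107; total kept: 4 × 47 − 107 = 81.
The canal-maintenance pool pays out 3.2 × 107 = 342.40 in aggregate.
Group total = 81 + 342.40 = 423.40.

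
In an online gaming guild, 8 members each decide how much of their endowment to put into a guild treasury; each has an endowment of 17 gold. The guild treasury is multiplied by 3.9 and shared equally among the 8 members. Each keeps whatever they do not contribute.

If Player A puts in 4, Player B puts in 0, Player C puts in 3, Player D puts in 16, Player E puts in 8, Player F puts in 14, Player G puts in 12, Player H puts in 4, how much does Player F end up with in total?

32.74 gold

Total contributed: 4 + 0 + 3 + 16 + 8 + 14 + 12 + 4 = 61.
Each receives 3.9 × 61 / 8 = 29.74 from the guild treasury.
Player F keeps 17 − 14 = 3, so Player F's payoff is 3 + 29.74 = 32.74.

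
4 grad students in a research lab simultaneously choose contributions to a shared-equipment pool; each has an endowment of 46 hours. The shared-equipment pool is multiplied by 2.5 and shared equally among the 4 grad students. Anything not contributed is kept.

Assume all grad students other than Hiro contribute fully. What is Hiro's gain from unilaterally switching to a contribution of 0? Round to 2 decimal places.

17.25 hours

Switching from a contribution of 46 to 0 lets Hiro keep an extra 46 hours, but lowers the shared-equipment pool by 46, which costs Hiro their own share of that drop: 2.5/4 × 46 = 28.75.
Net gain = 46 − 28.75 = 17.25. The private return per contributed unit (0.6250) is below 1, so free-riding is indeed the best response regardless of what the others do.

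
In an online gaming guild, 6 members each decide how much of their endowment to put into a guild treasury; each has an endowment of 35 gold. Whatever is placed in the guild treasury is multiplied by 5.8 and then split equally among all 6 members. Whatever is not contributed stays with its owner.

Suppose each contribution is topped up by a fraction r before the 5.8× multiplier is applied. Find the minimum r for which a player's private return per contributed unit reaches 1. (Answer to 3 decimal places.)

With matching at rate r, one contributed unit becomes (1 + r) in the guild treasury and returns 5.8 × (1 + r) / 6 to the contributor.
Setting this equal to 1: 1 + r = 6/5.8 = 1.0345.
So the minimum matching rate is r = 1.0345 − 1 = 0.034.

0.034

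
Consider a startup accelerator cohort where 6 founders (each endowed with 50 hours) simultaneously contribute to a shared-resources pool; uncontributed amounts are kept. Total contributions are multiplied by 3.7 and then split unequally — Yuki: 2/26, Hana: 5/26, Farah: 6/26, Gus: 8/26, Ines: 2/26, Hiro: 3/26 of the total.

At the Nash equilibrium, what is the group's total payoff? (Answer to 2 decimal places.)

435.00 hours

Each unit j contributes comes back to j as 3.7 × (j's share), so j prefers to contribute only if that share exceeds 1/3.7 = 0.2703; otherwise keeping the unit dominates.
The only share above 0.2703 is Gus's 8/26, contributing 50; the remaining 5 contribute 0. Total contributed: 50.
The shared-resources pool pays out 3.7 × 50 = 185.00 in total (split across the unequal shares, but the aggregate is all that matters for the group sum).
The 5 free-riders keep 50 each, adding 250. Group total = 250 + 185.00 = 435.00.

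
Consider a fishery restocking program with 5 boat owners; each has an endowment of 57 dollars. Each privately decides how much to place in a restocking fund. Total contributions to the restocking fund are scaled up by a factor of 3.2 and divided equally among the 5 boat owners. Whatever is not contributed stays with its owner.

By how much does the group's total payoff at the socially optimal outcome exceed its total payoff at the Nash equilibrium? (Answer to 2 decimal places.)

Each contributed unit returns 3.2/5 = 0.6400 to its contributor — below 1 — so contributing 0 is dominant for every player. At the Nash equilibrium everyone keeps their 57, and the group total is 5 × 57 = 285.
Each contributed unit returns 3.200 to the group as a whole (0.6400 to each of 5 players), which exceeds 1, so the social optimum is full contribution: group total = 3.200 × 285 = 912.00.
Efficiency loss = 912.00 − 285 = 627.00.

627.00 dollars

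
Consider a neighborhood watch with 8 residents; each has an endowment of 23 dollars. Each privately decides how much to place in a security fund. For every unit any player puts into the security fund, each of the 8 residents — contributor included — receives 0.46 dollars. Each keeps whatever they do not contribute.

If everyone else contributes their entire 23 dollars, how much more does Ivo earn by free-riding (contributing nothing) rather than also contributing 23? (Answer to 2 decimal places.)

Switching from a contribution of 23 to 0 lets Ivo keep an extra 23 dollars, but lowers the security fund by 23, which costs Ivo their own share of that drop: 0.46 × 23 = 10.58.
Net gain = 23 − 10.58 = 12.42. The private return per contributed unit (0.46) is below 1, so free-riding is indeed the best response regardless of what the others do.

12.42 dollars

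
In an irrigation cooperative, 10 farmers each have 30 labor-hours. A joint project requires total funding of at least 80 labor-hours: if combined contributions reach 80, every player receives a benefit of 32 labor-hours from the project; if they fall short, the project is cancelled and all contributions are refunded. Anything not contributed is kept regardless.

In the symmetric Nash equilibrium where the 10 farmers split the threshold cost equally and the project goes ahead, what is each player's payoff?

Equal share of the threshold: 80/10 = 8.
At this profile no one gains by cutting their contribution: any cut drops the total below 80, the project is cancelled, contributions are refunded, and the deviator ends with 30, which is less than 30 − 8 + 32 = 54. Contributing more than 8 just wastes the excess. So contributing exactly 8 is a best response.
Each player's payoff: 30 − 8 + 32 = 54.

54 labor-hours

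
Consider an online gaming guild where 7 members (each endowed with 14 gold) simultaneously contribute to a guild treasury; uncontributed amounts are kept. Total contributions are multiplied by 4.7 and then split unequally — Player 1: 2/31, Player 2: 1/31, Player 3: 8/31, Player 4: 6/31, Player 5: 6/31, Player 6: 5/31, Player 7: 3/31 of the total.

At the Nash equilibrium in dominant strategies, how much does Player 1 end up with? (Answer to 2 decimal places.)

For player j, contributing a unit is worthwhile iff 4.7 × (j's share) ≥ 1, i.e. iff j's share is at least 0.2128.
The only share above 0.2128 is Player 3's 8/31, contributing 14; the remaining 6 contribute 0. Total contributed: 14.
Player 1 keeps 14 and receives 4.7 × 14 × 2/31 = 4.25 from the guild treasury, for a payoff of 18.25.

18.25 gold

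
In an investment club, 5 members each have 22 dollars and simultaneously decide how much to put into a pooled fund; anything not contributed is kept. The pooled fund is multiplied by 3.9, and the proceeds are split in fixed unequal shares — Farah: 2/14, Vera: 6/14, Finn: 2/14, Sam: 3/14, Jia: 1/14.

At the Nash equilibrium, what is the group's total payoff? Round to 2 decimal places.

173.80 dollars

Each unit j contributes comes back to j as 3.9 × (j's share), so j prefers to contribute only if that share exceeds 1/3.9 = 0.2564; otherwise keeping the unit dominates.
The only share above 0.2564 is Vera's 6/14, contributing 22; the remaining 4 contribute 0. Total contributed: 22.
The pooled fund pays out 3.9 × 22 = 85.80 in total (split across the unequal shares, but the aggregate is all that matters for the group sum).
The 4 free-riders keep 22 each, adding 88. Group total = 88 + 85.80 = 173.80.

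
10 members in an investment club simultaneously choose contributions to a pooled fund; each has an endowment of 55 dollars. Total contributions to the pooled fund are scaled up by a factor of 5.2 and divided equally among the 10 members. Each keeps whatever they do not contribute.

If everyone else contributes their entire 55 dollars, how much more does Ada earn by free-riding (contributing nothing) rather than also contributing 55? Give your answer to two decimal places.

26.40 dollars

Switching from a contribution of 55 to 0 lets Ada keep an extra 55 dollars, but lowers the pooled fund by 55, which costs Ada their own share of that drop: 5.2/10 × 55 = 28.60.
Net gain = 55 − 28.60 = 26.40. The private return per contributed unit (0.5200) is below 1, so free-riding is indeed the best response regardless of what the others do.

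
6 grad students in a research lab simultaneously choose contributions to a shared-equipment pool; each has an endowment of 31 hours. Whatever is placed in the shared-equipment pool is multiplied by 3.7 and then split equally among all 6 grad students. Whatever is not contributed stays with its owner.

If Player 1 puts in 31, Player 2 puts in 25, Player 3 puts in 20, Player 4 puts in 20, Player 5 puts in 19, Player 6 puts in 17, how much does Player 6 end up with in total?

95.40 hours

Total contributed: 31 + 25 + 20 + 20 + 19 + 17 = 132.
Each receives 3.7 × 132 / 6 = 81.40 from the shared-equipment pool.
Player 6 keeps 31 − 17 = 14, so Player 6's payoff is 14 + 81.40 = 95.40.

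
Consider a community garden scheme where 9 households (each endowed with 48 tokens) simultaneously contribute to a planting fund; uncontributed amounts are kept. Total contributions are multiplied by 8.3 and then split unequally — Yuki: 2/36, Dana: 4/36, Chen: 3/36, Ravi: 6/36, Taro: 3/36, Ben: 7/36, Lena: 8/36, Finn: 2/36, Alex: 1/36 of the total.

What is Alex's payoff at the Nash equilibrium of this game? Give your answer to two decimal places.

A player with share s gets back 8.3·s per unit contributed, so full contribution is dominant for anyone with s > 1/8.3 = 0.1205 and zero contribution is dominant for anyone below.
Ravi, Ben and Lena clear that bar, contributing 48 each; the remaining 6 contribute 0. Total contributed: 144.
Alex keeps 48 and receives 8.3 × 144 × 1/36 = 33.20 from the planting fund, for a payoff of 81.20.

81.20 tokens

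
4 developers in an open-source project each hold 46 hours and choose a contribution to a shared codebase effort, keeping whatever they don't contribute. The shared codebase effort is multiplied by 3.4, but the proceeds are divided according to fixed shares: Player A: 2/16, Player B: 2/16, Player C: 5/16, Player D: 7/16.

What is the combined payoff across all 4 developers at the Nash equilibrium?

For player j, contributing a unit is worthwhile iff 3.4 × (j's share) ≥ 1, i.e. iff j's share is at least 0.2941.
The shares above 0.2941 belong to Player C and Player D, contributing 46 each; the remaining 2 contribute 0. Total contributed: 92.
The shared codebase effort pays out 3.4 × 92 = 312.80 in total (split across the unequal shares, but the aggregate is all that matters for the group sum).
The 2 free-riders keep 46 each, adding 92. Group total = 92 + 312.80 = 404.80.

404.80 hours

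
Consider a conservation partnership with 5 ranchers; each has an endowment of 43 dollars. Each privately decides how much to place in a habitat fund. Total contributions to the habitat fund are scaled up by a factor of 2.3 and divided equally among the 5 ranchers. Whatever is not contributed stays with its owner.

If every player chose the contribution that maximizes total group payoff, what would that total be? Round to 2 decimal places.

Each contributed unit returns 2.300 to the group as a whole (0.4600 to each of 5 players), which exceeds 1, so the social optimum is full contribution: group total = 2.300 × 215 = 494.50.

494.50 dollars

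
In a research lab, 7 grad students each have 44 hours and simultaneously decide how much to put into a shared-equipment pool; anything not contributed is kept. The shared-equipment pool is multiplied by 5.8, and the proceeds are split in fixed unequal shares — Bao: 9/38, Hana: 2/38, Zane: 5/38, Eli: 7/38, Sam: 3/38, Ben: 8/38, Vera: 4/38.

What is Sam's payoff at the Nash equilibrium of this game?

104.44 hours

Each unit j contributes comes back to j as 5.8 × (j's share), so j prefers to contribute only if that share exceeds 1/5.8 = 0.1724; otherwise keeping the unit dominates.
Bao, Eli and Ben are above the threshold, contributing 44 each; the remaining 4 contribute 0. Total contributed: 132.
Sam keeps 44 and receives 5.8 × 132 × 3/38 = 60.44 from the shared-equipment pool, for a payoff of 104.44.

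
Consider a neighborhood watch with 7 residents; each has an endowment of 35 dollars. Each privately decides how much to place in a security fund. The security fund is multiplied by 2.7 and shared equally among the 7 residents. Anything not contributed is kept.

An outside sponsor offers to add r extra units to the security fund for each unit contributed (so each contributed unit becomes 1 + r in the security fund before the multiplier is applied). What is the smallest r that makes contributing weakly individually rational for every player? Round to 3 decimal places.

With matching at rate r, one contributed unit becomes (1 + r) in the security fund and returns 2.7 × (1 + r) / 7 to the contributor.
Setting this equal to 1: 1 + r = 7/2.7 = 2.5926.
So the minimum matching rate is r = 2.5926 − 1 = 1.593.

1.593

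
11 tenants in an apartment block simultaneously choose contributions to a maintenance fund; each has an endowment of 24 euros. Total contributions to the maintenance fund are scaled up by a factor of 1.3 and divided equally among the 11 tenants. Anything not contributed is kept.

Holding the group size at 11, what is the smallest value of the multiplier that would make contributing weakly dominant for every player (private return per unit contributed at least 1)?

A contributed unit returns (multiplier)/11 to its contributor.
This reaches 1 exactly when the multiplier is 11.

11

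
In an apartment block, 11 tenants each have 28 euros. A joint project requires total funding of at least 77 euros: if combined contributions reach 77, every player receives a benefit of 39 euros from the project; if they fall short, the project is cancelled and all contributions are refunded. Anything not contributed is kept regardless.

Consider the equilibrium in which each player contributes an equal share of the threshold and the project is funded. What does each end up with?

60 euros

Equal share of the threshold: 77/11 = 7.
At this profile no one gains by cutting their contribution: any cut drops the total below 77, the project is cancelled, contributions are refunded, and the deviator ends with 28, which is less than 28 − 7 + 39 = 60. Contributing more than 7 just wastes the excess. So contributing exactly 7 is a best response.
Each player's payoff: 28 − 7 + 39 = 60.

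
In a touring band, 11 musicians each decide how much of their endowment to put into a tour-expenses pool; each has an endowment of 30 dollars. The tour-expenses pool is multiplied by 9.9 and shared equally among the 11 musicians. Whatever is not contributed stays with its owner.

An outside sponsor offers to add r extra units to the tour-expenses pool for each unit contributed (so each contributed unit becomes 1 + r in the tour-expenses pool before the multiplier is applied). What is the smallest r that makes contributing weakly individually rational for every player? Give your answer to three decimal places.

0.111

With matching at rate r, one contributed unit becomes (1 + r) in the tour-expenses pool and returns 9.9 × (1 + r) / 11 to the contributor.
Setting this equal to 1: 1 + r = 11/9.9 = 1.1111.
So the minimum matching rate is r = 1.1111 − 1 = 0.111.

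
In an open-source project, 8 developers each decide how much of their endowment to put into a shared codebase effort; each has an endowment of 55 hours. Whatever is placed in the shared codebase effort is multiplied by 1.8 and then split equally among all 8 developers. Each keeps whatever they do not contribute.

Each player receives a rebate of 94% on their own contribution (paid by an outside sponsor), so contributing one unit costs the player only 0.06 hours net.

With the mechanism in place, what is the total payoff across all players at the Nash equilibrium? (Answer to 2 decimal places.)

With the mechanism, a contributed unit returns (1.8/8) / 0.06 = 3.7500 per unit of net cost to the contributor — now above 1 — so contributing fully is weakly dominant for every player.
So the Nash equilibrium is full contribution by all 8; the group earns 8 × (55 × 0.94 + 1.8 × 55) = 1205.60.

1205.60 hours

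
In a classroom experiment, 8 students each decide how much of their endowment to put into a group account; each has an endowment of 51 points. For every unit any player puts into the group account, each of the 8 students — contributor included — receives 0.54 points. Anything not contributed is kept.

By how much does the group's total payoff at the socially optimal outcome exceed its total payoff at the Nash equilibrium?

The private return per contributed unit is 0.54 < 1, so contributing 0 is dominant for every player. At the Nash equilibrium everyone keeps their 51, and the group total is 8 × 51 = 408.
Each contributed unit returns 4.320 to the group as a whole (0.54 to each of 8 players), which exceeds 1, so the social optimum is full contribution: group total = 4.320 × 408 = 1762.56.
Efficiency loss = 1762.56 − 408 = 1354.56.

1354.56 points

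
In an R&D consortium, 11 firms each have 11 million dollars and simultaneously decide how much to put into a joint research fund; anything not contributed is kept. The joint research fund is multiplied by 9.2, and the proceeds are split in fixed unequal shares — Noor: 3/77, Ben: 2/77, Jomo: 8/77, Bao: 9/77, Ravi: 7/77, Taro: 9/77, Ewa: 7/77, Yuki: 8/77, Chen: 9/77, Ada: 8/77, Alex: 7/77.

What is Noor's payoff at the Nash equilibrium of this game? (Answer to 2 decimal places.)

Player j's private return per contributed unit is 9.2 × (j's share). Contributing is weakly dominant for j when that share is at least 1/9.2 = 0.1087, and contributing 0 is dominant otherwise.
The shares above 0.1087 belong to Bao, Taro and Chen, contributing 11 each; the remaining 8 contribute 0. Total contributed: 33.
Noor keeps 11 and receives 9.2 × 33 × 3/77 = 11.83 from the joint research fund, for a payoff of 22.83.

22.83 million dollars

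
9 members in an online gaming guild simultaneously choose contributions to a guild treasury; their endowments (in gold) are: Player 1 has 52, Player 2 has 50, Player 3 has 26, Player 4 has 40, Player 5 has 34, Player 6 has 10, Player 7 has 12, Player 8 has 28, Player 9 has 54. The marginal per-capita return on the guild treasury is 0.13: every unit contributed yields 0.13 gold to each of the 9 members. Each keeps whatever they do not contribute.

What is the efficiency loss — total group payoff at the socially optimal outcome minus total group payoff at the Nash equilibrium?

The private return per contributed unit is 0.13 < 1 for everyone, so the Nash equilibrium is zero contribution and the group total is Σ E_j = 52 + 50 + 26 + 40 + 34 + 10 + 12 + 28 + 54 = 306.
Each contributed unit returns 1.170 to the group, so the social optimum is full contribution by everyone: group total = 1.170 × 306 = 358.02.
Efficiency loss = (1.170 − 1) × 306 = 52.02.

52.02 gold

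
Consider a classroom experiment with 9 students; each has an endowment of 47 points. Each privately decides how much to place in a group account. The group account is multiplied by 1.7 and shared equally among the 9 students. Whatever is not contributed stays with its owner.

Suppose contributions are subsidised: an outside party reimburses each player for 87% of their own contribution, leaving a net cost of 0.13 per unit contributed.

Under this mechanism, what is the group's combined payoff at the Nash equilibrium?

With the mechanism, a contributed unit returns (1.7/9) / 0.13 = 1.4530 per unit of net cost to the contributor — now above 1 — so contributing fully is weakly dominant for every player.
So the Nash equilibrium is full contribution by all 9; the group earns 9 × (47 × 0.87 + 1.7 × 47) = 1087.11.

1087.11 points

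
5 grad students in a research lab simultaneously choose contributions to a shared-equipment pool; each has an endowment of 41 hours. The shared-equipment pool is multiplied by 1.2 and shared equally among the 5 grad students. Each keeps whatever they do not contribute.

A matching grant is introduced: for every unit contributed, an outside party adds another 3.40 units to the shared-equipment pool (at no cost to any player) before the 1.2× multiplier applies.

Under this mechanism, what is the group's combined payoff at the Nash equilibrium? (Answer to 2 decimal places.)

1082.40 hours

Under the mechanism each unit contributed yields 1.2 × 4.40 / 5 = 1.0560 back to its contributor per unit of net cost, which exceeds 1, making full contribution the dominant choice for everyone.
At the Nash equilibrium everyone contributes 41. Group total payoff = 1.2 × 4.40 × 205 = 1082.40.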